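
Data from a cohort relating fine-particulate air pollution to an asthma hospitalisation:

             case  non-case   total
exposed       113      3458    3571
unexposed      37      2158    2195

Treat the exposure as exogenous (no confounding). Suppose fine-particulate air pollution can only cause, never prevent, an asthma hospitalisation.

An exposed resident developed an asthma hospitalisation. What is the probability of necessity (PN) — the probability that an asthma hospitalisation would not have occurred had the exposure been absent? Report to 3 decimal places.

PN ≈ 0.467

p₁ = P(outcome | exposed) = 113/3571 = 0.031644
p₀ = P(outcome | unexposed) = 37/2195 = 0.016856
Under exogeneity and monotonicity, PN = (p₁ − p₀)/p₁.
PN = (0.031644 − 0.016856) / 0.031644 ≈ 0.4673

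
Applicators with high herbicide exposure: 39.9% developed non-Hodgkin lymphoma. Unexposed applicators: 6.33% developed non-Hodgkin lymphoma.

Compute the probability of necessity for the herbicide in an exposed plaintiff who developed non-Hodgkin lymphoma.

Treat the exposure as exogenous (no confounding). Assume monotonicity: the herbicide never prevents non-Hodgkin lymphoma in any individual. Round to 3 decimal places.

PN ≈ 0.841

p₁ = 0.399, p₀ = 0.0633.
Under exogeneity and monotonicity, PN = (p₁ − p₀) / p₁.
PN = (0.399 − 0.0633) / 0.399 = 0.3357 / 0.399 ≈ 0.8414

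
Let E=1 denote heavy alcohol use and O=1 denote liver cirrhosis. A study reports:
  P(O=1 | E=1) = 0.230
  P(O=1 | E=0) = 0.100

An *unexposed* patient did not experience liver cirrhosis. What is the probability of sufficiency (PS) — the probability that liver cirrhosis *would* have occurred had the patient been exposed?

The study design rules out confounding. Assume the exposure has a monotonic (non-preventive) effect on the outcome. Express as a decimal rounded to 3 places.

PS ≈ 0.144

Let p₁ = 0.23, p₀ = 0.1.
Under exogeneity and monotonicity, PS = (p₁ − p₀) / (1 − p₀).
PS = (0.23 − 0.1) / (1 − 0.1) = 0.13 / 0.9 ≈ 0.1444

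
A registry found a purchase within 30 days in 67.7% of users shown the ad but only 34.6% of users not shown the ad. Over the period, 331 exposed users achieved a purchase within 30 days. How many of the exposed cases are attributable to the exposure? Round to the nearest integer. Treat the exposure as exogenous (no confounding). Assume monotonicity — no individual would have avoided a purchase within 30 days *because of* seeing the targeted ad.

p₁ = 0.677, p₀ = 0.346.
PN = (p₁ − p₀)/p₁ = (0.677 − 0.346) / 0.677 ≈ 0.48892.
Attributable cases ≈ PN × (exposed cases) = 0.48892 × 331 ≈ 161.83.

about 162 cases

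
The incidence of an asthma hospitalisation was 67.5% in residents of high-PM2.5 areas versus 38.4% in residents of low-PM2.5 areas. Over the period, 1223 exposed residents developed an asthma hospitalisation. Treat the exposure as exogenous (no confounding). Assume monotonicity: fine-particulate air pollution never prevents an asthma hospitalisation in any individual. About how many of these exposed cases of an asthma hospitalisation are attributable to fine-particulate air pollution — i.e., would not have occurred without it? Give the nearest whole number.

about 527 cases

p₁ = 0.675, p₀ = 0.384.
PN = (p₁ − p₀)/p₁ = (0.675 − 0.384) / 0.675 ≈ 0.43111.
Attributable cases ≈ PN × (exposed cases) = 0.43111 × 1223 ≈ 527.25.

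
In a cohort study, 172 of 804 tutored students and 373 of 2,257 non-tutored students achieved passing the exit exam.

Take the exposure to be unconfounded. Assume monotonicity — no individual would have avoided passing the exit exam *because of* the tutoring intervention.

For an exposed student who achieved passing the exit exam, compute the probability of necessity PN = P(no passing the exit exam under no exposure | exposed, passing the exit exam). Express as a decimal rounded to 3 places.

p₁ = P(outcome | exposed) = 172/804 = 0.21393
p₀ = P(outcome | unexposed) = 373/2257 = 0.16526
Under exogeneity and monotonicity, PN = (p₁ − p₀) / p₁.
PN = (0.21393 − 0.16526) / 0.21393 = 0.048667 / 0.21393 ≈ 0.2275

PN ≈ 0.227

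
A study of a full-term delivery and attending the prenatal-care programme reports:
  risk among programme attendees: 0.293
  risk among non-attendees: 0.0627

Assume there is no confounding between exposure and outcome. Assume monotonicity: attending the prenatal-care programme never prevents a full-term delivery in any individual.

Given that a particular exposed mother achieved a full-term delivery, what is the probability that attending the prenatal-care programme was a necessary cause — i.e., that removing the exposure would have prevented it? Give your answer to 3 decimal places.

Let p₁ = 0.293, p₀ = 0.0627.
Under exogeneity and monotonicity, PN = (p₁ − p₀) / p₁.
PN = (0.293 − 0.0627) / 0.293 = 0.2303 / 0.293 ≈ 0.7860

PN ≈ 0.786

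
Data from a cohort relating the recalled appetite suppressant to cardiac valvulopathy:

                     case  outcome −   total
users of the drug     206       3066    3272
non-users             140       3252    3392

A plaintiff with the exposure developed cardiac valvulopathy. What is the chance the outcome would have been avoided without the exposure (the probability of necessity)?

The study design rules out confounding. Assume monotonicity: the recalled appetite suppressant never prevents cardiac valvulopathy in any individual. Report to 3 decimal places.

PN ≈ 0.344

p₁ = P(outcome | exposed) = 206/3272 = 0.062958
p₀ = P(outcome | unexposed) = 140/3392 = 0.041274
Under exogeneity and monotonicity, PN = (p₁ − p₀)/p₁.
PN = (0.062958 − 0.041274) / 0.062958 ≈ 0.3444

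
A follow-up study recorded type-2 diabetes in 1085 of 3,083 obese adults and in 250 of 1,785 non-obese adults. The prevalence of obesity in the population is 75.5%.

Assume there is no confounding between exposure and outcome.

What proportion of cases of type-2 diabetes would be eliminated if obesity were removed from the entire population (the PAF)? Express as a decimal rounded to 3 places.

PAF ≈ 0.533

p₁ = P(outcome | exposed) = 1085/3083 = 0.35193
p₀ = P(outcome | unexposed) = 250/1785 = 0.14006
Overall risk P(Y=1) = π·p₁ + (1−π)·p₀ = 0.755×0.35193 + 0.245×0.14006 = 0.30002.
Under exogeneity, PAF = [P(Y=1) − p₀] / P(Y=1).
PAF = (0.30002 − 0.14006) / 0.30002 ≈ 0.5332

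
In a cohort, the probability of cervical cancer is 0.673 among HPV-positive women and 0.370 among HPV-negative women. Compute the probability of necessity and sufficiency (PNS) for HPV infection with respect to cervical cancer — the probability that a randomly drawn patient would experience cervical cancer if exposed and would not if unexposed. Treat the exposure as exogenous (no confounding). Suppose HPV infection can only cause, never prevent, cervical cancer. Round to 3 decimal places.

Let p₁ = 0.673, p₀ = 0.37.
Under exogeneity and monotonicity, PNS = p₁ − p₀.
PNS = 0.673 − 0.37 = 0.303

PNS ≈ 0.303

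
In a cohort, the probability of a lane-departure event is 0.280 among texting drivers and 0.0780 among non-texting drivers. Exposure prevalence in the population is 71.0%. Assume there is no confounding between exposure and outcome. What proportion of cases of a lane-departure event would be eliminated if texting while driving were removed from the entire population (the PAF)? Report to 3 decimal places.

Let p₁ = 0.28, p₀ = 0.078.
Overall risk P(Y=1) = π·p₁ + (1−π)·p₀ = 0.71×0.28 + 0.29×0.078 = 0.22142.
Under exogeneity, PAF = [P(Y=1) − p₀] / P(Y=1).
PAF = (0.22142 − 0.078) / 0.22142 ≈ 0.6477

PAF ≈ 0.648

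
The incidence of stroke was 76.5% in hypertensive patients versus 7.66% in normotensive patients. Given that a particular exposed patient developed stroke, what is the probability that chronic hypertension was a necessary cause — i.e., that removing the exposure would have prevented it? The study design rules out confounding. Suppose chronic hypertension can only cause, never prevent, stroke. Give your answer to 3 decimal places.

PN ≈ 0.900

p₁ = 0.765, p₀ = 0.0766.
Under exogeneity and monotonicity, PN = (p₁ − p₀) / p₁.
PN = (0.765 − 0.0766) / 0.765 = 0.6884 / 0.765 ≈ 0.8999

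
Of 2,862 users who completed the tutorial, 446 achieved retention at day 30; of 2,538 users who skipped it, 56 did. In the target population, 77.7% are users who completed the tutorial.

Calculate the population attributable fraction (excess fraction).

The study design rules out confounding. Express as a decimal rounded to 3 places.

PAF ≈ 0.825

p₁ = P(outcome | exposed) = 446/2862 = 0.15584
p₀ = P(outcome | unexposed) = 56/2538 = 0.022065
Overall risk P(Y=1) = π·p₁ + (1−π)·p₀ = 0.777×0.15584 + 0.223×0.022065 = 0.126.
Under exogeneity, PAF = [P(Y=1) − p₀] / P(Y=1).
PAF = (0.126 − 0.022065) / 0.126 ≈ 0.8249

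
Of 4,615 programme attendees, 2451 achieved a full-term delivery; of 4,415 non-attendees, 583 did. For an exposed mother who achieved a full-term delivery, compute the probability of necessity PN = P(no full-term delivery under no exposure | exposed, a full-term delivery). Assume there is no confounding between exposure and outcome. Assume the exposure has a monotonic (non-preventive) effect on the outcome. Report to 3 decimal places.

PN ≈ 0.751

p₁ = P(outcome | exposed) = 2451/4615 = 0.53109
p₀ = P(outcome | unexposed) = 583/4415 = 0.13205
Under exogeneity and monotonicity, PN = (p₁ − p₀) / p₁.
PN = (0.53109 − 0.13205) / 0.53109 = 0.39904 / 0.53109 ≈ 0.7514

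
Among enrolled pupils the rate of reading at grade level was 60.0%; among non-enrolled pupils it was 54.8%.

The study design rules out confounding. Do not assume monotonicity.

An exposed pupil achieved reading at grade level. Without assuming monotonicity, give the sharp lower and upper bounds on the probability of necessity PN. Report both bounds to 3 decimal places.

p₁ = 0.6, p₀ = 0.548.
Under exogeneity alone the bounds on PN are max{0,(p₁−p₀)/p₁} ≤ PN ≤ min{1,(1−p₀)/p₁}.
  lower = (p₁ − p₀)/p₁ = 0.052 / 0.6 ≈ 0.0867
  upper = min{1, (1 − p₀)/p₁} = 0.452 / 0.6 ≈ 0.7533

0.087 ≤ PN ≤ 0.753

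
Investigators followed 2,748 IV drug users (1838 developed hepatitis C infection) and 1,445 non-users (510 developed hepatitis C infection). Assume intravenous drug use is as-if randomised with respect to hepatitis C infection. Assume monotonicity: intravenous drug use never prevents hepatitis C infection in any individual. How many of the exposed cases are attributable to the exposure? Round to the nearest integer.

p₁ = P(outcome | exposed) = 1838/2748 = 0.66885
p₀ = P(outcome | unexposed) = 510/1445 = 0.35294
PN = (p₁ − p₀)/p₁ = (0.66885 − 0.35294) / 0.66885 ≈ 0.47232.
Attributable cases ≈ PN × (exposed cases) = 0.47232 × 1838 ≈ 868.12.

about 868 cases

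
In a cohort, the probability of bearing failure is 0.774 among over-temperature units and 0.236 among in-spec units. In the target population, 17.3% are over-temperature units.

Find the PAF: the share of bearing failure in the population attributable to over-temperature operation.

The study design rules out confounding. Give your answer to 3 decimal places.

PAF ≈ 0.283

Let p₁ = 0.774, p₀ = 0.236.
Overall risk P(Y=1) = π·p₁ + (1−π)·p₀ = 0.173×0.774 + 0.827×0.236 = 0.32907.
Under exogeneity, PAF = [P(Y=1) − p₀] / P(Y=1).
PAF = (0.32907 − 0.236) / 0.32907 ≈ 0.2828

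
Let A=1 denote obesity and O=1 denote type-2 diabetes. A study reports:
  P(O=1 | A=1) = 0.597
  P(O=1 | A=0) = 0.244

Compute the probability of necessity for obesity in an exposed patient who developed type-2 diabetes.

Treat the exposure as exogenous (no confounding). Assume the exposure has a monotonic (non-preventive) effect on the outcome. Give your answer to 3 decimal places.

Let p₁ = 0.597, p₀ = 0.244.
Under exogeneity and monotonicity, PN = (p₁ − p₀) / p₁.
PN = (0.597 − 0.244) / 0.597 = 0.353 / 0.597 ≈ 0.5913

PN ≈ 0.591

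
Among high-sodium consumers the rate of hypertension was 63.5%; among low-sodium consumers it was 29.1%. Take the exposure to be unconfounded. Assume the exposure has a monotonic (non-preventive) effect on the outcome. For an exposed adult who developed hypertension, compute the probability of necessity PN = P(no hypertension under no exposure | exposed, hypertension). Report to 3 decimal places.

PN ≈ 0.542

p₁ = 0.635, p₀ = 0.291.
Under exogeneity and monotonicity, PN = (p₁ − p₀) / p₁.
PN = (0.635 − 0.291) / 0.635 = 0.344 / 0.635 ≈ 0.5417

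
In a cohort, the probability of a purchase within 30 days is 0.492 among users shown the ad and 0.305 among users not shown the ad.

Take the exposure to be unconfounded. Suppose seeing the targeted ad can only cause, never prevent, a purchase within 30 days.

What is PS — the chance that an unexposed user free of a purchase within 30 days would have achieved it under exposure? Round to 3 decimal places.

Let p₁ = 0.492, p₀ = 0.305.
Under exogeneity and monotonicity, PS = (p₁ − p₀) / (1 − p₀).
PS = (0.492 − 0.305) / (1 − 0.305) = 0.187 / 0.695 ≈ 0.2691

PS ≈ 0.269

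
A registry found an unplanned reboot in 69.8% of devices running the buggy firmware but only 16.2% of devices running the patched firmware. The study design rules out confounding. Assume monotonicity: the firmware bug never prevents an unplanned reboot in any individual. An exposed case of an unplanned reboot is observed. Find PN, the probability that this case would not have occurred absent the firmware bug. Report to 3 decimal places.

PN ≈ 0.768

p₁ = 0.698, p₀ = 0.162.
Under exogeneity and monotonicity, PN = (p₁ − p₀) / p₁.
PN = (0.698 − 0.162) / 0.698 = 0.536 / 0.698 ≈ 0.7679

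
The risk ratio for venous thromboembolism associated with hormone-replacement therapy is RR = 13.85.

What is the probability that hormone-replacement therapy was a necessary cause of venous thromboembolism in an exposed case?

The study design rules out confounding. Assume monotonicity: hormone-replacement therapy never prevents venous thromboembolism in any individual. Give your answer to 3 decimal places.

Under exogeneity and monotonicity, PN = (RR − 1) / RR = 1 − 1/RR.
PN = (13.85 − 1) / 13.85 = 12.85 / 13.85 ≈ 0.9278

PN ≈ 0.928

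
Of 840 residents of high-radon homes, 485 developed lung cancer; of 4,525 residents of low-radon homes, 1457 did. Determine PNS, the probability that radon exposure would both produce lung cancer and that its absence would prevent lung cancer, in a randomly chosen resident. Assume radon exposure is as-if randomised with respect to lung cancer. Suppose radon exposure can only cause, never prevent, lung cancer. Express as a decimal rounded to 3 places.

p₁ = P(outcome | exposed) = 485/840 = 0.57738
p₀ = P(outcome | unexposed) = 1457/4525 = 0.32199
Under exogeneity and monotonicity, PNS = p₁ − p₀.
PNS = 0.57738 − 0.32199 = 0.25539

PNS ≈ 0.255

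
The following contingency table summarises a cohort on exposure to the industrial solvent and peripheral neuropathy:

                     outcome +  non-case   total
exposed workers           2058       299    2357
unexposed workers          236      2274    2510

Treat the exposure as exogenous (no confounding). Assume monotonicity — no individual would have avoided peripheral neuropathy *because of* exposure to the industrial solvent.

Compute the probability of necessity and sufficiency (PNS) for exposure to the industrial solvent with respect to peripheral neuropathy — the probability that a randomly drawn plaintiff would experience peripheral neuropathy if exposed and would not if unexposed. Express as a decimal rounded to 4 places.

p₁ = P(outcome | exposed) = 2058/2357 = 0.87314
p₀ = P(outcome | unexposed) = 236/2510 = 0.094024
Under exogeneity and monotonicity, PNS = p₁ − p₀.
PNS = 0.87314 − 0.094024 = 0.77912

PNS ≈ 0.7791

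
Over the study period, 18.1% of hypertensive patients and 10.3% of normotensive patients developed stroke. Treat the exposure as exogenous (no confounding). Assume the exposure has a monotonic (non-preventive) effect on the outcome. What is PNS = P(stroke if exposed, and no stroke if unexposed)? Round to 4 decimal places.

PNS ≈ 0.0780

p₁ = 0.181, p₀ = 0.103.
Under exogeneity and monotonicity, PNS = p₁ − p₀.
PNS = 0.181 − 0.103 = 0.078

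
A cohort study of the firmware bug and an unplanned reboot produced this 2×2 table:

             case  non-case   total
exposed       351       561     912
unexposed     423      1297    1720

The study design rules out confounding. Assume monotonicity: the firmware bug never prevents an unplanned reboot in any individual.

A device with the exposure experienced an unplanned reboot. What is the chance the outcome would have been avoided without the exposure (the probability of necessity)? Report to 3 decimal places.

PN ≈ 0.361

p₁ = P(outcome | exposed) = 351/912 = 0.38487
p₀ = P(outcome | unexposed) = 423/1720 = 0.24593
Under exogeneity and monotonicity, PN = (p₁ − p₀)/p₁.
PN = (0.38487 − 0.24593) / 0.38487 ≈ 0.3610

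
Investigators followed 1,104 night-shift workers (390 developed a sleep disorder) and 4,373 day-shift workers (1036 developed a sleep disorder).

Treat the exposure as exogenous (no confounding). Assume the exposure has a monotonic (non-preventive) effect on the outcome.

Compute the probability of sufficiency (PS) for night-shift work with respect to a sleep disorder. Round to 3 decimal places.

PS ≈ 0.152

p₁ = P(outcome | exposed) = 390/1104 = 0.35326
p₀ = P(outcome | unexposed) = 1036/4373 = 0.23691
Under exogeneity and monotonicity, PS = (p₁ − p₀) / (1 − p₀).
PS = (0.35326 − 0.23691) / (1 − 0.23691) = 0.11635 / 0.76309 ≈ 0.1525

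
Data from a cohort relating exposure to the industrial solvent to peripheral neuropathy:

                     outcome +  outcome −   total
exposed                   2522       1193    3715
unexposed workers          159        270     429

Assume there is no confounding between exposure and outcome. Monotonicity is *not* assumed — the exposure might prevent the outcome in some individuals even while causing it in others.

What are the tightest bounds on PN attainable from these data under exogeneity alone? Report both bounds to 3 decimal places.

0.454 ≤ PN ≤ 0.927

p₁ = P(outcome | exposed) = 2522/3715 = 0.67887
p₀ = P(outcome | unexposed) = 159/429 = 0.37063
Under exogeneity alone the bounds on PN are max{0,(p₁−p₀)/p₁} ≤ PN ≤ min{1,(1−p₀)/p₁}.
  lower = (p₁ − p₀)/p₁ = 0.30824 / 0.67887 ≈ 0.4540
  upper = min{1, (1 − p₀)/p₁} = 0.62937 / 0.67887 ≈ 0.9271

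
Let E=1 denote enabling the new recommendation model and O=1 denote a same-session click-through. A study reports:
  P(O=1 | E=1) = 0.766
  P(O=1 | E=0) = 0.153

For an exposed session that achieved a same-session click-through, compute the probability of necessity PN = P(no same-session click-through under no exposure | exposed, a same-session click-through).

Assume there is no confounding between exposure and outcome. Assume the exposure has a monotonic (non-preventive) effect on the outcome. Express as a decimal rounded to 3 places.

Let p₁ = 0.766, p₀ = 0.153.
Under exogeneity and monotonicity, PN = (p₁ − p₀) / p₁.
PN = (0.766 − 0.153) / 0.766 = 0.613 / 0.766 ≈ 0.8003

PN ≈ 0.800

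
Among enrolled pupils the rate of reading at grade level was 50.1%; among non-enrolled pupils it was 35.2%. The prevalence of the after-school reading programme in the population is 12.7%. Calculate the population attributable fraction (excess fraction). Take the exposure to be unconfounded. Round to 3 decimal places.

PAF ≈ 0.051

p₁ = 0.501, p₀ = 0.352.
Overall risk P(Y=1) = π·p₁ + (1−π)·p₀ = 0.127×0.501 + 0.873×0.352 = 0.37092.
Under exogeneity, PAF = [P(Y=1) − p₀] / P(Y=1).
PAF = (0.37092 − 0.352) / 0.37092 ≈ 0.0510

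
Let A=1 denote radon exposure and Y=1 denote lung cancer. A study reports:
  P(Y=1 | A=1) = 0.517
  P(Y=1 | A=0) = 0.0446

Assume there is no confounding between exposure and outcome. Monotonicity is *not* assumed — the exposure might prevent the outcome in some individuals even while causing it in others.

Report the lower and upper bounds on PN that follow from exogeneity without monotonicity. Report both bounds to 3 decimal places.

0.914 ≤ PN ≤ 1.000

Let p₁ = 0.517, p₀ = 0.0446.
Under exogeneity alone the bounds on PN are max{0,(p₁−p₀)/p₁} ≤ PN ≤ min{1,(1−p₀)/p₁}.
  lower = (p₁ − p₀)/p₁ = 0.4724 / 0.517 ≈ 0.9137
  upper = min{1, (1 − p₀)/p₁} = 0.9554 / 0.517 ≈ 1.8480 → capped at 1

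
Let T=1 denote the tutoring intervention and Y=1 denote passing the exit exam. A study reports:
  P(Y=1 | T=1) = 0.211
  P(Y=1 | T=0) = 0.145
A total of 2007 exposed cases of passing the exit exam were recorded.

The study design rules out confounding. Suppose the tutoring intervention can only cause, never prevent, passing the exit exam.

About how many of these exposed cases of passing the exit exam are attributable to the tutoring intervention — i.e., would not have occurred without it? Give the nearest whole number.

Let p₁ = 0.211, p₀ = 0.145.
PN = (p₁ − p₀)/p₁ = (0.211 − 0.145) / 0.211 ≈ 0.31280.
Attributable cases ≈ PN × (exposed cases) = 0.31280 × 2007 ≈ 627.78.

about 628 cases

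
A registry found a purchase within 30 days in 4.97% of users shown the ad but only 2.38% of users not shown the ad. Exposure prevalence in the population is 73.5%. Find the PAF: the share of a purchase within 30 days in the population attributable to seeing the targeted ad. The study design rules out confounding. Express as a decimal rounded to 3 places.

p₁ = 0.0497, p₀ = 0.0238.
Overall risk P(Y=1) = π·p₁ + (1−π)·p₀ = 0.735×0.0497 + 0.265×0.0238 = 0.042836.
Under exogeneity, PAF = [P(Y=1) − p₀] / P(Y=1).
PAF = (0.042836 − 0.0238) / 0.042836 ≈ 0.4444

PAF ≈ 0.444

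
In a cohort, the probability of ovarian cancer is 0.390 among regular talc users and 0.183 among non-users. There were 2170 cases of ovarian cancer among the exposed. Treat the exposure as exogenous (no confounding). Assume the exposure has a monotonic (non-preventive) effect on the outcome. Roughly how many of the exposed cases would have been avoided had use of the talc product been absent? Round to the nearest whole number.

about 1152 cases

Let p₁ = 0.39, p₀ = 0.183.
PN = (p₁ − p₀)/p₁ = (0.39 − 0.183) / 0.39 ≈ 0.53077.
Attributable cases ≈ PN × (exposed cases) = 0.53077 × 2170 ≈ 1151.77.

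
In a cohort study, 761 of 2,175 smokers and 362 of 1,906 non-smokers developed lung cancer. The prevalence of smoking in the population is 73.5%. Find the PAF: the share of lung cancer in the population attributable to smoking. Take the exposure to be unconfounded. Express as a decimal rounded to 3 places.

p₁ = P(outcome | exposed) = 761/2175 = 0.34989
p₀ = P(outcome | unexposed) = 362/1906 = 0.18993
Overall risk P(Y=1) = π·p₁ + (1−π)·p₀ = 0.735×0.34989 + 0.265×0.18993 = 0.3075.
Under exogeneity, PAF = [P(Y=1) − p₀] / P(Y=1).
PAF = (0.3075 − 0.18993) / 0.3075 ≈ 0.3823

PAF ≈ 0.382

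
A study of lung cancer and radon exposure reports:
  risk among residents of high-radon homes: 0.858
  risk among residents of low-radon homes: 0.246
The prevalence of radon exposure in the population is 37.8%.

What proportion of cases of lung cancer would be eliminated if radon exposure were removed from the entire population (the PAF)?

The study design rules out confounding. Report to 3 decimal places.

Let p₁ = 0.858, p₀ = 0.246.
Overall risk P(Y=1) = π·p₁ + (1−π)·p₀ = 0.378×0.858 + 0.622×0.246 = 0.47734.
Under exogeneity, PAF = [P(Y=1) − p₀] / P(Y=1).
PAF = (0.47734 − 0.246) / 0.47734 ≈ 0.4846

PAF ≈ 0.485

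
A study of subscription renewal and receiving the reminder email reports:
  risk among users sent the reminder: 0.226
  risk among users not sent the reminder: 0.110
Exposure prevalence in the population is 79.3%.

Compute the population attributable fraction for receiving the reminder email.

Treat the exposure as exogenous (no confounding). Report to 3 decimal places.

Let p₁ = 0.226, p₀ = 0.11.
Overall risk P(Y=1) = π·p₁ + (1−π)·p₀ = 0.793×0.226 + 0.207×0.11 = 0.20199.
Under exogeneity, PAF = [P(Y=1) − p₀] / P(Y=1).
PAF = (0.20199 − 0.11) / 0.20199 ≈ 0.4554

PAF ≈ 0.455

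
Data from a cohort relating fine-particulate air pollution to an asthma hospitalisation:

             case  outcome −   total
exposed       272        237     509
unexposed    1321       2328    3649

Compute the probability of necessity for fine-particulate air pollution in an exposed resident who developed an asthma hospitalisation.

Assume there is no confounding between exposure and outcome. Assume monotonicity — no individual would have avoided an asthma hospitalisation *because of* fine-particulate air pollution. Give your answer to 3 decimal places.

PN ≈ 0.323

p₁ = P(outcome | exposed) = 272/509 = 0.53438
p₀ = P(outcome | unexposed) = 1321/3649 = 0.36202
Under exogeneity and monotonicity, PN = (p₁ − p₀) / p₁.
PN = (0.53438 − 0.36202) / 0.53438 = 0.17236 / 0.53438 ≈ 0.3225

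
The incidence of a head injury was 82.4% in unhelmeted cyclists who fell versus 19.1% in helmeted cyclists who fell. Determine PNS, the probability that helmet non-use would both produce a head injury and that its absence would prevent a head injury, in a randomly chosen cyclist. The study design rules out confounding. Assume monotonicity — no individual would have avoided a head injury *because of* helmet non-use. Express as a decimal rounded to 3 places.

PNS ≈ 0.633

p₁ = 0.824, p₀ = 0.191.
Under exogeneity and monotonicity, PNS = p₁ − p₀.
PNS = 0.824 − 0.191 = 0.633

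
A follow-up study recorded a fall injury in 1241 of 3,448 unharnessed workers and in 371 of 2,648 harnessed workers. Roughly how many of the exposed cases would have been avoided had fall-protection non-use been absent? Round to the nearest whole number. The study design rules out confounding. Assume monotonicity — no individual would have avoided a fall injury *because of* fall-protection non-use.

p₁ = P(outcome | exposed) = 1241/3448 = 0.35992
p₀ = P(outcome | unexposed) = 371/2648 = 0.14011
PN = (p₁ − p₀)/p₁ = (0.35992 − 0.14011) / 0.35992 ≈ 0.61073.
Attributable cases ≈ PN × (exposed cases) = 0.61073 × 1241 ≈ 757.92.

about 758 cases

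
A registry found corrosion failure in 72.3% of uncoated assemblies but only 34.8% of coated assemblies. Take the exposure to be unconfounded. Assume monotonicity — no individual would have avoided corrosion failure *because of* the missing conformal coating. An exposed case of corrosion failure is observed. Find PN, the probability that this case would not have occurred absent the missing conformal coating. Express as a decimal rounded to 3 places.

PN ≈ 0.519

p₁ = 0.723, p₀ = 0.348.
Under exogeneity and monotonicity, PN = (p₁ − p₀) / p₁.
PN = (0.723 − 0.348) / 0.723 = 0.375 / 0.723 ≈ 0.5187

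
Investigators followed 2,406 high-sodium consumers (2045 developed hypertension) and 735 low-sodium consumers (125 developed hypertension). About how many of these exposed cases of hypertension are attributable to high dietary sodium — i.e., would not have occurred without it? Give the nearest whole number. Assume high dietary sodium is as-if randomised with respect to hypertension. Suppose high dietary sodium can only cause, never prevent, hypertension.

p₁ = P(outcome | exposed) = 2045/2406 = 0.84996
p₀ = P(outcome | unexposed) = 125/735 = 0.17007
PN = (p₁ − p₀)/p₁ = (0.84996 − 0.17007) / 0.84996 ≈ 0.79991.
Attributable cases ≈ PN × (exposed cases) = 0.79991 × 2045 ≈ 1635.82.

about 1636 cases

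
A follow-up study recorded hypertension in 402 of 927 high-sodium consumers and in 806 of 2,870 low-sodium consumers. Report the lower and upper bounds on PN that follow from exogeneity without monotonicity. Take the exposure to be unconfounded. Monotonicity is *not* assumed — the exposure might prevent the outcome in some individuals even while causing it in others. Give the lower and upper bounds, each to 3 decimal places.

p₁ = P(outcome | exposed) = 402/927 = 0.43366
p₀ = P(outcome | unexposed) = 806/2870 = 0.28084
Under exogeneity alone the bounds on PN are max{0,(p₁−p₀)/p₁} ≤ PN ≤ min{1,(1−p₀)/p₁}.
  lower = (p₁ − p₀)/p₁ = 0.15282 / 0.43366 ≈ 0.3524
  upper = min{1, (1 − p₀)/p₁} = 0.71916 / 0.43366 ≈ 1.6584 → capped at 1

0.352 ≤ PN ≤ 1.000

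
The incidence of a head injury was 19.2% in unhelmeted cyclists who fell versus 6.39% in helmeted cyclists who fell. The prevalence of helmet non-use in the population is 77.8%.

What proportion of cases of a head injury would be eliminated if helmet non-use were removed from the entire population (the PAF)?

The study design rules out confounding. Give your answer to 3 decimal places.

PAF ≈ 0.609

p₁ = 0.192, p₀ = 0.0639.
Overall risk P(Y=1) = π·p₁ + (1−π)·p₀ = 0.778×0.192 + 0.222×0.0639 = 0.16356.
Under exogeneity, PAF = [P(Y=1) − p₀] / P(Y=1).
PAF = (0.16356 − 0.0639) / 0.16356 ≈ 0.6093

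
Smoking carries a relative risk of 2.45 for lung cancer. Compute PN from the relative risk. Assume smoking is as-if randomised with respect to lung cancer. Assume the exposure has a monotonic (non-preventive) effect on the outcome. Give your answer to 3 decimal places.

Under exogeneity and monotonicity, PN = (RR − 1) / RR = 1 − 1/RR.
PN = (2.45 − 1) / 2.45 = 1.45 / 2.45 ≈ 0.5918

PN ≈ 0.592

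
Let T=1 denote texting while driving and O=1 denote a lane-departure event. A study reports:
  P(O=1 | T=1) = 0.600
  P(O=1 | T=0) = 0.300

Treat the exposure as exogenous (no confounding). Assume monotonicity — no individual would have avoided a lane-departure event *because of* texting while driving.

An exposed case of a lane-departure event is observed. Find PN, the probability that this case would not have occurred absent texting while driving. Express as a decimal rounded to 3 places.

Let p₁ = 0.6, p₀ = 0.3.
Under exogeneity and monotonicity, PN = (p₁ − p₀) / p₁.
PN = (0.6 − 0.3) / 0.6 = 0.3 / 0.6 ≈ 0.5000

PN ≈ 0.500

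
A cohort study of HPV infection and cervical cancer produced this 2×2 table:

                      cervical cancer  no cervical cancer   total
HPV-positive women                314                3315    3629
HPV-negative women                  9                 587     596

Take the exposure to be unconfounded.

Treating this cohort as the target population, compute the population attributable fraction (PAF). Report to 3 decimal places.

p₁ = P(outcome | exposed) = 314/3629 = 0.086525
p₀ = P(outcome | unexposed) = 9/596 = 0.015101
Exposure prevalence π = 3629/4225 = 0.85893; overall risk P(Y=1) = 0.07645.
Under exogeneity, PAF = [P(Y=1) − p₀]/P(Y=1).
PAF = (0.07645 − 0.015101) / 0.07645 ≈ 0.8025

PAF ≈ 0.802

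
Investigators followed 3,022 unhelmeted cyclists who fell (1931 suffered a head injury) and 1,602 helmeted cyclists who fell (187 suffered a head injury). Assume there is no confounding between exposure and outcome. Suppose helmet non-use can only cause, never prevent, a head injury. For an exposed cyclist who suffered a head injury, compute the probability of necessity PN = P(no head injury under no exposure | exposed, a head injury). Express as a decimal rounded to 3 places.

p₁ = P(outcome | exposed) = 1931/3022 = 0.63898
p₀ = P(outcome | unexposed) = 187/1602 = 0.11673
Under exogeneity and monotonicity, PN = (p₁ − p₀) / p₁.
PN = (0.63898 − 0.11673) / 0.63898 = 0.52225 / 0.63898 ≈ 0.8173

PN ≈ 0.817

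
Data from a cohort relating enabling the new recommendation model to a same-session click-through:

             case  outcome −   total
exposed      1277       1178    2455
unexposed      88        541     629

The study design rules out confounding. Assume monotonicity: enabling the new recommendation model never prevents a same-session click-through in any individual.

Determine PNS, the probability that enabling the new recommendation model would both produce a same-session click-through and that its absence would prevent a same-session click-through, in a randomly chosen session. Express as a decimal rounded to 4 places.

p₁ = P(outcome | exposed) = 1277/2455 = 0.52016
p₀ = P(outcome | unexposed) = 88/629 = 0.1399
Under exogeneity and monotonicity, PNS = p₁ − p₀.
PNS = 0.52016 − 0.1399 = 0.38026

PNS ≈ 0.3803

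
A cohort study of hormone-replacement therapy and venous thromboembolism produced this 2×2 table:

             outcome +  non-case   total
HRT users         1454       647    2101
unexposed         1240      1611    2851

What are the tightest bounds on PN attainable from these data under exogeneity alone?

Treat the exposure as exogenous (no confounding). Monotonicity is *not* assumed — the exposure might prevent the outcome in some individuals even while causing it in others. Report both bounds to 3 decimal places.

p₁ = P(outcome | exposed) = 1454/2101 = 0.69205
p₀ = P(outcome | unexposed) = 1240/2851 = 0.43494
Under exogeneity alone the bounds on PN are max{0,(p₁−p₀)/p₁} ≤ PN ≤ min{1,(1−p₀)/p₁}.
  lower = (p₁ − p₀)/p₁ = 0.25712 / 0.69205 ≈ 0.3715
  upper = min{1, (1 − p₀)/p₁} = 0.56506 / 0.69205 ≈ 0.8165

0.372 ≤ PN ≤ 0.817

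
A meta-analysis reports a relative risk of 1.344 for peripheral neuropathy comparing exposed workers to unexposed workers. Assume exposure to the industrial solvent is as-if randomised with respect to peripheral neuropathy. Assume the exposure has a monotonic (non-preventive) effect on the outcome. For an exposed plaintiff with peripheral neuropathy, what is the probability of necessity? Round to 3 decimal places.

PN ≈ 0.256

Under exogeneity and monotonicity, PN = (RR − 1) / RR = 1 − 1/RR.
PN = (1.344 − 1) / 1.344 = 0.344 / 1.344 ≈ 0.2560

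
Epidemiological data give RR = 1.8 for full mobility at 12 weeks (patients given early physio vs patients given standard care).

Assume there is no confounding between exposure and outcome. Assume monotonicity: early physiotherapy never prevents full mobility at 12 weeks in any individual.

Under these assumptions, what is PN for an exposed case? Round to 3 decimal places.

PN ≈ 0.444

Under exogeneity and monotonicity, PN = (RR − 1) / RR = 1 − 1/RR.
PN = (1.8 − 1) / 1.8 = 0.8 / 1.8 ≈ 0.4444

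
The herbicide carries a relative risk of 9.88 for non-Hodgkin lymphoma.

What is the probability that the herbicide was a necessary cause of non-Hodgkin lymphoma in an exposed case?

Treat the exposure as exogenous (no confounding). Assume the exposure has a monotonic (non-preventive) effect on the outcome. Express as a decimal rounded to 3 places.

PN ≈ 0.899

Under exogeneity and monotonicity, PN = (RR − 1) / RR = 1 − 1/RR.
PN = (9.88 − 1) / 9.88 = 8.88 / 9.88 ≈ 0.8988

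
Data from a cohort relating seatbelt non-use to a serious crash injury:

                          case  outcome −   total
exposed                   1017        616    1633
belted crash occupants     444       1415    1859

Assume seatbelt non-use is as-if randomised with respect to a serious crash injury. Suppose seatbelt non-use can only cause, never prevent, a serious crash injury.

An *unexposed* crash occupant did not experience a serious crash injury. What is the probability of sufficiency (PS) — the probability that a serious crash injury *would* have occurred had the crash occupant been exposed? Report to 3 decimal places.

p₁ = P(outcome | exposed) = 1017/1633 = 0.62278
p₀ = P(outcome | unexposed) = 444/1859 = 0.23884
Under exogeneity and monotonicity, PS = (p₁ − p₀)/(1 − p₀).
PS = (0.62278 − 0.23884) / 0.76116 ≈ 0.5044

PS ≈ 0.504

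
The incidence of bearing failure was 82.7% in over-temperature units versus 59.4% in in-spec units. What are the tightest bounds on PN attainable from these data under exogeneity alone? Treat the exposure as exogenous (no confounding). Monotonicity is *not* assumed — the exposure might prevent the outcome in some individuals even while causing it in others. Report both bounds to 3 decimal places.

p₁ = 0.827, p₀ = 0.594.
Under exogeneity alone the bounds on PN are max{0,(p₁−p₀)/p₁} ≤ PN ≤ min{1,(1−p₀)/p₁}.
  lower = (p₁ − p₀)/p₁ = 0.233 / 0.827 ≈ 0.2817
  upper = min{1, (1 − p₀)/p₁} = 0.406 / 0.827 ≈ 0.4909

0.282 ≤ PN ≤ 0.491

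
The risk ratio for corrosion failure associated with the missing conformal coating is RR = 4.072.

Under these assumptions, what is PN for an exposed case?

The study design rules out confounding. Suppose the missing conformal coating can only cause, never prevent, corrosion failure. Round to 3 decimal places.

Under exogeneity and monotonicity, PN = (RR − 1) / RR = 1 − 1/RR.
PN = (4.072 − 1) / 4.072 = 3.072 / 4.072 ≈ 0.7544

PN ≈ 0.754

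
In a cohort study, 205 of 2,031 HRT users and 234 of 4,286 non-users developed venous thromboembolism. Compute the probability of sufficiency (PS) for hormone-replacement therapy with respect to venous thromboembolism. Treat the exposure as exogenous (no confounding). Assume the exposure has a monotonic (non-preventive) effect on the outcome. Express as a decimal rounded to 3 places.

p₁ = P(outcome | exposed) = 205/2031 = 0.10094
p₀ = P(outcome | unexposed) = 234/4286 = 0.054596
Under exogeneity and monotonicity, PS = (p₁ − p₀) / (1 − p₀).
PS = (0.10094 − 0.054596) / (1 − 0.054596) = 0.046339 / 0.9454 ≈ 0.0490

PS ≈ 0.049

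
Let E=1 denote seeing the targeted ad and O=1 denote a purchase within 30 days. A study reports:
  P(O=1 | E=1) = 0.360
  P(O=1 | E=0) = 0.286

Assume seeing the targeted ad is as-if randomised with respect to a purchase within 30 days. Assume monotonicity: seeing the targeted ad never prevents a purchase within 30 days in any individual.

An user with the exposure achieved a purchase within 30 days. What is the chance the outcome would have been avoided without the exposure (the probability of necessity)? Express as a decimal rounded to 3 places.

PN ≈ 0.206

Let p₁ = 0.36, p₀ = 0.286.
Under exogeneity and monotonicity, PN = (p₁ − p₀) / p₁.
PN = (0.36 − 0.286) / 0.36 = 0.074 / 0.36 ≈ 0.2056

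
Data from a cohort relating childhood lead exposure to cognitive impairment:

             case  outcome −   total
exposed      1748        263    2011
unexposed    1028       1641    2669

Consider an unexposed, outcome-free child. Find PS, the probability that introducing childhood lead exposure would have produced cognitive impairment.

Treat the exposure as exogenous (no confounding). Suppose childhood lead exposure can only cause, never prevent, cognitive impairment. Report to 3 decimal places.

PS ≈ 0.787

p₁ = P(outcome | exposed) = 1748/2011 = 0.86922
p₀ = P(outcome | unexposed) = 1028/2669 = 0.38516
Under exogeneity and monotonicity, PS = (p₁ − p₀) / (1 − p₀).
PS = (0.86922 − 0.38516) / (1 − 0.38516) = 0.48406 / 0.61484 ≈ 0.7873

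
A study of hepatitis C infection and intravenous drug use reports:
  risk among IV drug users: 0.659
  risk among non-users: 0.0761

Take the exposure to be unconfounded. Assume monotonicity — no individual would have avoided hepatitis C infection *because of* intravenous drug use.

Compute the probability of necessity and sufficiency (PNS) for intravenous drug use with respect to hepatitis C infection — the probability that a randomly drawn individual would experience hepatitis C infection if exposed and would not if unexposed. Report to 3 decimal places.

Let p₁ = 0.659, p₀ = 0.0761.
Under exogeneity and monotonicity, PNS = p₁ − p₀.
PNS = 0.659 − 0.0761 = 0.5829

PNS ≈ 0.583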